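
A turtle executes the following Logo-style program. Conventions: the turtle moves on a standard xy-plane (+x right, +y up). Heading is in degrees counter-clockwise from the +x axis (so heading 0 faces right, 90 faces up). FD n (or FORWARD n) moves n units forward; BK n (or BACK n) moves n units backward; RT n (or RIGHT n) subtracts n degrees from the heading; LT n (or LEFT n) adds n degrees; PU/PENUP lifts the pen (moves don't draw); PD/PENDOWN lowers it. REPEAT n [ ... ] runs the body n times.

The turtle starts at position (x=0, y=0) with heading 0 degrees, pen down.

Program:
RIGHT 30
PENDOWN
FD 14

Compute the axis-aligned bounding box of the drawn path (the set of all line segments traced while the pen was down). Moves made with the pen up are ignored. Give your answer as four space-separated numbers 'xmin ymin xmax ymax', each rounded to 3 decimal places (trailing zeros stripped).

Answer: 0 -7 12.124 0

Derivation:
Executing turtle program step by step:
Start: pos=(0,0), heading=0, pen down
RT 30: heading 0 -> 330
PD: pen down
FD 14: (0,0) -> (12.124,-7) [heading=330, draw]
Final: pos=(12.124,-7), heading=330, 1 segment(s) drawn

Segment endpoints: x in {0, 12.124}, y in {-7, 0}
xmin=0, ymin=-7, xmax=12.124, ymax=0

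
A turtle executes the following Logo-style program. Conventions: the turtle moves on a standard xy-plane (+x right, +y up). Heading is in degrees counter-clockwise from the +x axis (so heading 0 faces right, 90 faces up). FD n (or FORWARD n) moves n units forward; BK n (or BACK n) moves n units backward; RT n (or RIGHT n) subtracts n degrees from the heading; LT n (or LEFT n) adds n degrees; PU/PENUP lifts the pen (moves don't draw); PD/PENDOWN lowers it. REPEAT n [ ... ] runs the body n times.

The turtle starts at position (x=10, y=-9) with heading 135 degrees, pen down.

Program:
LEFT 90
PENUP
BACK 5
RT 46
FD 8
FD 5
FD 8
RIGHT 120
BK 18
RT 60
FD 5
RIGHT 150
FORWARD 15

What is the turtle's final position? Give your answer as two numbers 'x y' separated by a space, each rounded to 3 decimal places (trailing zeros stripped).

Answer: -24.852 -27.886

Derivation:
Executing turtle program step by step:
Start: pos=(10,-9), heading=135, pen down
LT 90: heading 135 -> 225
PU: pen up
BK 5: (10,-9) -> (13.536,-5.464) [heading=225, move]
RT 46: heading 225 -> 179
FD 8: (13.536,-5.464) -> (5.537,-5.325) [heading=179, move]
FD 5: (5.537,-5.325) -> (0.538,-5.238) [heading=179, move]
FD 8: (0.538,-5.238) -> (-7.461,-5.098) [heading=179, move]
RT 120: heading 179 -> 59
BK 18: (-7.461,-5.098) -> (-16.732,-20.527) [heading=59, move]
RT 60: heading 59 -> 359
FD 5: (-16.732,-20.527) -> (-11.733,-20.614) [heading=359, move]
RT 150: heading 359 -> 209
FD 15: (-11.733,-20.614) -> (-24.852,-27.886) [heading=209, move]
Final: pos=(-24.852,-27.886), heading=209, 0 segment(s) drawn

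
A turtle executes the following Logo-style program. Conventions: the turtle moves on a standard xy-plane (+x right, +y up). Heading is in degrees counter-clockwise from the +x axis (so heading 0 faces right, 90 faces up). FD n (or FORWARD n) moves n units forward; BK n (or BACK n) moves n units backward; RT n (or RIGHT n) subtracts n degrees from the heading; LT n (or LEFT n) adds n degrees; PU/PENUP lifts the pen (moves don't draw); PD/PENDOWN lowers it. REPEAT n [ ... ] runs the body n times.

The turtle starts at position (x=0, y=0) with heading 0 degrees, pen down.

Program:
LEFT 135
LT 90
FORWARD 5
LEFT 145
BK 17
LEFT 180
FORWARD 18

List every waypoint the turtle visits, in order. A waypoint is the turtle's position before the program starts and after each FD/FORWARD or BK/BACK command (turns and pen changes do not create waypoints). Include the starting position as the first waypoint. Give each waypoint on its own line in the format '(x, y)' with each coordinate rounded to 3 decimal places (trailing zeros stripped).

Executing turtle program step by step:
Start: pos=(0,0), heading=0, pen down
LT 135: heading 0 -> 135
LT 90: heading 135 -> 225
FD 5: (0,0) -> (-3.536,-3.536) [heading=225, draw]
LT 145: heading 225 -> 10
BK 17: (-3.536,-3.536) -> (-20.277,-6.488) [heading=10, draw]
LT 180: heading 10 -> 190
FD 18: (-20.277,-6.488) -> (-38.004,-9.613) [heading=190, draw]
Final: pos=(-38.004,-9.613), heading=190, 3 segment(s) drawn
Waypoints (4 total):
(0, 0)
(-3.536, -3.536)
(-20.277, -6.488)
(-38.004, -9.613)

Answer: (0, 0)
(-3.536, -3.536)
(-20.277, -6.488)
(-38.004, -9.613)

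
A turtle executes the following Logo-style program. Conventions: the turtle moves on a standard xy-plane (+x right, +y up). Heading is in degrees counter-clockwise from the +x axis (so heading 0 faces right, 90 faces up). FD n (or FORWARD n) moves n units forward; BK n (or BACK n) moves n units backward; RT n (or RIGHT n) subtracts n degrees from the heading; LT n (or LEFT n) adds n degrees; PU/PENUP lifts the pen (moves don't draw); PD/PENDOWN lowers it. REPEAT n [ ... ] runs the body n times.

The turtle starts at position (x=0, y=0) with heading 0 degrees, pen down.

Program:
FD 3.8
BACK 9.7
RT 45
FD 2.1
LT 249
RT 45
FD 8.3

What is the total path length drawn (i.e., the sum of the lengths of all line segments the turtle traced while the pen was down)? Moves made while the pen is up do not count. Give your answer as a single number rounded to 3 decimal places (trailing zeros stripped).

Answer: 23.9

Derivation:
Executing turtle program step by step:
Start: pos=(0,0), heading=0, pen down
FD 3.8: (0,0) -> (3.8,0) [heading=0, draw]
BK 9.7: (3.8,0) -> (-5.9,0) [heading=0, draw]
RT 45: heading 0 -> 315
FD 2.1: (-5.9,0) -> (-4.415,-1.485) [heading=315, draw]
LT 249: heading 315 -> 204
RT 45: heading 204 -> 159
FD 8.3: (-4.415,-1.485) -> (-12.164,1.49) [heading=159, draw]
Final: pos=(-12.164,1.49), heading=159, 4 segment(s) drawn

Segment lengths:
  seg 1: (0,0) -> (3.8,0), length = 3.8
  seg 2: (3.8,0) -> (-5.9,0), length = 9.7
  seg 3: (-5.9,0) -> (-4.415,-1.485), length = 2.1
  seg 4: (-4.415,-1.485) -> (-12.164,1.49), length = 8.3
Total = 23.9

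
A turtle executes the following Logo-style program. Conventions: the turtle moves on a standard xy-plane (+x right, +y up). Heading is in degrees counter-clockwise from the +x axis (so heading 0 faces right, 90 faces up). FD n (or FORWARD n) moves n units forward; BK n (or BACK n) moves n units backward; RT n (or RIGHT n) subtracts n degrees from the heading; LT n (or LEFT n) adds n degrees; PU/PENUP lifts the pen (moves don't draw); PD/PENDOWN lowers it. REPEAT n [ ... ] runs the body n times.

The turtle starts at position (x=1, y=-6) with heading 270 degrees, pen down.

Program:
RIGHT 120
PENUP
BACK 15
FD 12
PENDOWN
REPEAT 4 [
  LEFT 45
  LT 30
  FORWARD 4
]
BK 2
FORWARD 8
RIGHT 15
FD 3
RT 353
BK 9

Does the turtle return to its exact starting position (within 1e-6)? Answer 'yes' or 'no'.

Answer: no

Derivation:
Executing turtle program step by step:
Start: pos=(1,-6), heading=270, pen down
RT 120: heading 270 -> 150
PU: pen up
BK 15: (1,-6) -> (13.99,-13.5) [heading=150, move]
FD 12: (13.99,-13.5) -> (3.598,-7.5) [heading=150, move]
PD: pen down
REPEAT 4 [
  -- iteration 1/4 --
  LT 45: heading 150 -> 195
  LT 30: heading 195 -> 225
  FD 4: (3.598,-7.5) -> (0.77,-10.328) [heading=225, draw]
  -- iteration 2/4 --
  LT 45: heading 225 -> 270
  LT 30: heading 270 -> 300
  FD 4: (0.77,-10.328) -> (2.77,-13.793) [heading=300, draw]
  -- iteration 3/4 --
  LT 45: heading 300 -> 345
  LT 30: heading 345 -> 15
  FD 4: (2.77,-13.793) -> (6.633,-12.757) [heading=15, draw]
  -- iteration 4/4 --
  LT 45: heading 15 -> 60
  LT 30: heading 60 -> 90
  FD 4: (6.633,-12.757) -> (6.633,-8.757) [heading=90, draw]
]
BK 2: (6.633,-8.757) -> (6.633,-10.757) [heading=90, draw]
FD 8: (6.633,-10.757) -> (6.633,-2.757) [heading=90, draw]
RT 15: heading 90 -> 75
FD 3: (6.633,-2.757) -> (7.41,0.141) [heading=75, draw]
RT 353: heading 75 -> 82
BK 9: (7.41,0.141) -> (6.157,-8.772) [heading=82, draw]
Final: pos=(6.157,-8.772), heading=82, 8 segment(s) drawn

Start position: (1, -6)
Final position: (6.157, -8.772)
Distance = 5.855; >= 1e-6 -> NOT closed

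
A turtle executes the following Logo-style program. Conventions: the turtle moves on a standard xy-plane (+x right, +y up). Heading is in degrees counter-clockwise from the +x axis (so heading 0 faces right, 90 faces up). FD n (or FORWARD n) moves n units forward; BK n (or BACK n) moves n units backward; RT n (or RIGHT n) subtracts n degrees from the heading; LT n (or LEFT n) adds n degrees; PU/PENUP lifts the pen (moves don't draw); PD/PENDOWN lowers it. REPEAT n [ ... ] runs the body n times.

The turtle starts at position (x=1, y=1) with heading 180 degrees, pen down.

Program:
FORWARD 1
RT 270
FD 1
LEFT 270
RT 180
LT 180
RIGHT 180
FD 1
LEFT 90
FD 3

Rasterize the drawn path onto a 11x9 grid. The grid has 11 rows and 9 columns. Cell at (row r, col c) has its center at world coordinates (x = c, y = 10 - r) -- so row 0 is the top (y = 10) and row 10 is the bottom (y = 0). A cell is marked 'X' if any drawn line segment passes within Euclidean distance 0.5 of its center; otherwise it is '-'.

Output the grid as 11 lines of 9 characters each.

Answer: ---------
---------
---------
---------
---------
---------
---------
-X-------
-X-------
XX-------
XX-------

Derivation:
Segment 0: (1,1) -> (0,1)
Segment 1: (0,1) -> (0,0)
Segment 2: (0,0) -> (1,0)
Segment 3: (1,0) -> (1,3)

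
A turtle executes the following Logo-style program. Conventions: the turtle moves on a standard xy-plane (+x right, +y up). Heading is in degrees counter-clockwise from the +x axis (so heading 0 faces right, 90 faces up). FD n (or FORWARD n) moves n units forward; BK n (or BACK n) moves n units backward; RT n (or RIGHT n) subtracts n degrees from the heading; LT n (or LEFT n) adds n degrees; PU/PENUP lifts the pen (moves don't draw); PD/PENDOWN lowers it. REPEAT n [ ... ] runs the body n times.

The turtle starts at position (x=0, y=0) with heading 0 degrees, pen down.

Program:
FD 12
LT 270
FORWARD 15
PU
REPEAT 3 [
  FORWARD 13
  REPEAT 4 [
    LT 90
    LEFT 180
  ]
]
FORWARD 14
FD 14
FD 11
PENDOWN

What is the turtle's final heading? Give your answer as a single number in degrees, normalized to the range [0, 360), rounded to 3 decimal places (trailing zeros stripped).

Answer: 270

Derivation:
Executing turtle program step by step:
Start: pos=(0,0), heading=0, pen down
FD 12: (0,0) -> (12,0) [heading=0, draw]
LT 270: heading 0 -> 270
FD 15: (12,0) -> (12,-15) [heading=270, draw]
PU: pen up
REPEAT 3 [
  -- iteration 1/3 --
  FD 13: (12,-15) -> (12,-28) [heading=270, move]
  REPEAT 4 [
    -- iteration 1/4 --
    LT 90: heading 270 -> 0
    LT 180: heading 0 -> 180
    -- iteration 2/4 --
    LT 90: heading 180 -> 270
    LT 180: heading 270 -> 90
    -- iteration 3/4 --
    LT 90: heading 90 -> 180
    LT 180: heading 180 -> 0
    -- iteration 4/4 --
    LT 90: heading 0 -> 90
    LT 180: heading 90 -> 270
  ]
  -- iteration 2/3 --
  FD 13: (12,-28) -> (12,-41) [heading=270, move]
  REPEAT 4 [
    -- iteration 1/4 --
    LT 90: heading 270 -> 0
    LT 180: heading 0 -> 180
    -- iteration 2/4 --
    LT 90: heading 180 -> 270
    LT 180: heading 270 -> 90
    -- iteration 3/4 --
    LT 90: heading 90 -> 180
    LT 180: heading 180 -> 0
    -- iteration 4/4 --
    LT 90: heading 0 -> 90
    LT 180: heading 90 -> 270
  ]
  -- iteration 3/3 --
  FD 13: (12,-41) -> (12,-54) [heading=270, move]
  REPEAT 4 [
    -- iteration 1/4 --
    LT 90: heading 270 -> 0
    LT 180: heading 0 -> 180
    -- iteration 2/4 --
    LT 90: heading 180 -> 270
    LT 180: heading 270 -> 90
    -- iteration 3/4 --
    LT 90: heading 90 -> 180
    LT 180: heading 180 -> 0
    -- iteration 4/4 --
    LT 90: heading 0 -> 90
    LT 180: heading 90 -> 270
  ]
]
FD 14: (12,-54) -> (12,-68) [heading=270, move]
FD 14: (12,-68) -> (12,-82) [heading=270, move]
FD 11: (12,-82) -> (12,-93) [heading=270, move]
PD: pen down
Final: pos=(12,-93), heading=270, 2 segment(s) drawn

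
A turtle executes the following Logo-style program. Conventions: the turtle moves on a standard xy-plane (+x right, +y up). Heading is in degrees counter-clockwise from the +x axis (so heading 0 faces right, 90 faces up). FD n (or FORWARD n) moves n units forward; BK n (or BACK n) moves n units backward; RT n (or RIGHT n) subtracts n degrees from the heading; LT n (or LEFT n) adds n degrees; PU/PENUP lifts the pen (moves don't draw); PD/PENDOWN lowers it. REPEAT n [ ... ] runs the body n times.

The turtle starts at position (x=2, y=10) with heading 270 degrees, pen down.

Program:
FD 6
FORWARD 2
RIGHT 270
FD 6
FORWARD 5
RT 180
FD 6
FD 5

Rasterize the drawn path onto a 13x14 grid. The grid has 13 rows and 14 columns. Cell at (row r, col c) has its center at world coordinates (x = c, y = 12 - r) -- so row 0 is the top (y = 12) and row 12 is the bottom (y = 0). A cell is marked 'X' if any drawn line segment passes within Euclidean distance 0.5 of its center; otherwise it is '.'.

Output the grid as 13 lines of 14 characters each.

Segment 0: (2,10) -> (2,4)
Segment 1: (2,4) -> (2,2)
Segment 2: (2,2) -> (8,2)
Segment 3: (8,2) -> (13,2)
Segment 4: (13,2) -> (7,2)
Segment 5: (7,2) -> (2,2)

Answer: ..............
..............
..X...........
..X...........
..X...........
..X...........
..X...........
..X...........
..X...........
..X...........
..XXXXXXXXXXXX
..............
..............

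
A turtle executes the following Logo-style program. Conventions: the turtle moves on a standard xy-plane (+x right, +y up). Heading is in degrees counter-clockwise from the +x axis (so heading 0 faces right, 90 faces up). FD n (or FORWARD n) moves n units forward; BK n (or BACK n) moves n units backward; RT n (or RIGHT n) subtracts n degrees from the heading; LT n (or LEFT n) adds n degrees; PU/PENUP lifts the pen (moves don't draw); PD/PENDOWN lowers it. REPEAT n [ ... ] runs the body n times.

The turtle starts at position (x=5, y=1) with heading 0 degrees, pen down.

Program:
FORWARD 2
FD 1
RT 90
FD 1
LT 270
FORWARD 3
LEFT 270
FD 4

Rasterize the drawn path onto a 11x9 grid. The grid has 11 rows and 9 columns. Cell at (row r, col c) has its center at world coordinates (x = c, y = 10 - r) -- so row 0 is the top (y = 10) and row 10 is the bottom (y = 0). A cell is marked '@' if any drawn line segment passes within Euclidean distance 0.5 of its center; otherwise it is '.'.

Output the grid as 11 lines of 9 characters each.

Answer: .........
.........
.........
.........
.........
.........
.....@...
.....@...
.....@...
.....@@@@
.....@@@@

Derivation:
Segment 0: (5,1) -> (7,1)
Segment 1: (7,1) -> (8,1)
Segment 2: (8,1) -> (8,0)
Segment 3: (8,0) -> (5,0)
Segment 4: (5,0) -> (5,4)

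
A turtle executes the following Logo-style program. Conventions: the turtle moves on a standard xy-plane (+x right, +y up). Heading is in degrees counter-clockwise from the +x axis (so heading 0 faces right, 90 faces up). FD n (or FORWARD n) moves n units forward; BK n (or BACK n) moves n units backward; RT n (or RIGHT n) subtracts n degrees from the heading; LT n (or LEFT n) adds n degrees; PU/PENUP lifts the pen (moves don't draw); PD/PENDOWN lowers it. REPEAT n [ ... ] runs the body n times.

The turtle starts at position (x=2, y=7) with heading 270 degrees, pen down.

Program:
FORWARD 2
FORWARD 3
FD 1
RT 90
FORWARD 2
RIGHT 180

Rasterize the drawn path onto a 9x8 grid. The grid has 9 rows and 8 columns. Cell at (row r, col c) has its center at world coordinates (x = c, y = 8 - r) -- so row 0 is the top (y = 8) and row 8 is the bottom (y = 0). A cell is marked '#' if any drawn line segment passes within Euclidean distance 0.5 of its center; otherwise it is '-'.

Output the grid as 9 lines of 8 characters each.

Answer: --------
--#-----
--#-----
--#-----
--#-----
--#-----
--#-----
###-----
--------

Derivation:
Segment 0: (2,7) -> (2,5)
Segment 1: (2,5) -> (2,2)
Segment 2: (2,2) -> (2,1)
Segment 3: (2,1) -> (-0,1)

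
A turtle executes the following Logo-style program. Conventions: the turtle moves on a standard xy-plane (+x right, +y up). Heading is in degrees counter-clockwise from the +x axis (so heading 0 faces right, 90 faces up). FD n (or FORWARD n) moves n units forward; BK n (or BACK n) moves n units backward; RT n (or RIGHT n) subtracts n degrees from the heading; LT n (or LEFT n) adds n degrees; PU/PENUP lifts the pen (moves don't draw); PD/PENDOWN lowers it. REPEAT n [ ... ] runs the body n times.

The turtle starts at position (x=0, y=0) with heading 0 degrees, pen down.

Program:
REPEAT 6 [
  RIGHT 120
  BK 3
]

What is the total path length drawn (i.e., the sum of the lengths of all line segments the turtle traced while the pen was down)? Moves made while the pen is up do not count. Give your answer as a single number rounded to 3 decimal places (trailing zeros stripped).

Executing turtle program step by step:
Start: pos=(0,0), heading=0, pen down
REPEAT 6 [
  -- iteration 1/6 --
  RT 120: heading 0 -> 240
  BK 3: (0,0) -> (1.5,2.598) [heading=240, draw]
  -- iteration 2/6 --
  RT 120: heading 240 -> 120
  BK 3: (1.5,2.598) -> (3,0) [heading=120, draw]
  -- iteration 3/6 --
  RT 120: heading 120 -> 0
  BK 3: (3,0) -> (0,0) [heading=0, draw]
  -- iteration 4/6 --
  RT 120: heading 0 -> 240
  BK 3: (0,0) -> (1.5,2.598) [heading=240, draw]
  -- iteration 5/6 --
  RT 120: heading 240 -> 120
  BK 3: (1.5,2.598) -> (3,0) [heading=120, draw]
  -- iteration 6/6 --
  RT 120: heading 120 -> 0
  BK 3: (3,0) -> (0,0) [heading=0, draw]
]
Final: pos=(0,0), heading=0, 6 segment(s) drawn

Segment lengths:
  seg 1: (0,0) -> (1.5,2.598), length = 3
  seg 2: (1.5,2.598) -> (3,0), length = 3
  seg 3: (3,0) -> (0,0), length = 3
  seg 4: (0,0) -> (1.5,2.598), length = 3
  seg 5: (1.5,2.598) -> (3,0), length = 3
  seg 6: (3,0) -> (0,0), length = 3
Total = 18

Answer: 18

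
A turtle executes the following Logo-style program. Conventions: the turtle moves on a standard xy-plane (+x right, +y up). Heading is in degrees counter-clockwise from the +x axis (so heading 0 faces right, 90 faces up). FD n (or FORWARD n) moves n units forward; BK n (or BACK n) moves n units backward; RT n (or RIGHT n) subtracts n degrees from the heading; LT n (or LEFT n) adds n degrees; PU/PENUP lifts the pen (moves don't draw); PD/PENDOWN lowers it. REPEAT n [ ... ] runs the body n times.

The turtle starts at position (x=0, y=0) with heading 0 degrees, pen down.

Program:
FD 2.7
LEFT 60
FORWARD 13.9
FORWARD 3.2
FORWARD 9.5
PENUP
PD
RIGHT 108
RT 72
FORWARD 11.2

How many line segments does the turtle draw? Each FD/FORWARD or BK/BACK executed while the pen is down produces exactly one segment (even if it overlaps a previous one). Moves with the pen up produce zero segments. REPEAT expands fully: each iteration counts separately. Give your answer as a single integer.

Answer: 5

Derivation:
Executing turtle program step by step:
Start: pos=(0,0), heading=0, pen down
FD 2.7: (0,0) -> (2.7,0) [heading=0, draw]
LT 60: heading 0 -> 60
FD 13.9: (2.7,0) -> (9.65,12.038) [heading=60, draw]
FD 3.2: (9.65,12.038) -> (11.25,14.809) [heading=60, draw]
FD 9.5: (11.25,14.809) -> (16,23.036) [heading=60, draw]
PU: pen up
PD: pen down
RT 108: heading 60 -> 312
RT 72: heading 312 -> 240
FD 11.2: (16,23.036) -> (10.4,13.337) [heading=240, draw]
Final: pos=(10.4,13.337), heading=240, 5 segment(s) drawn
Segments drawn: 5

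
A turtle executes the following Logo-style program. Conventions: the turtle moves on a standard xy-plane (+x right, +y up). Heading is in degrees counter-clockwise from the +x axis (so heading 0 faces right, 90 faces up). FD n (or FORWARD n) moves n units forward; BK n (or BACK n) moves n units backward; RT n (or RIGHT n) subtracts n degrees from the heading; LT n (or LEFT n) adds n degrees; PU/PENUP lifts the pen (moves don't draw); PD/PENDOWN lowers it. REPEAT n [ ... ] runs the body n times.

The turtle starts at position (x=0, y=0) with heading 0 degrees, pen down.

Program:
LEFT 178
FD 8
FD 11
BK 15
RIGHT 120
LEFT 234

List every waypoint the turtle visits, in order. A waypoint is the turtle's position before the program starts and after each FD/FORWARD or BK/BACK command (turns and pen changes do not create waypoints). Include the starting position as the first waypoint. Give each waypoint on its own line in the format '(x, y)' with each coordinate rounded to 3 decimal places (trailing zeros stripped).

Executing turtle program step by step:
Start: pos=(0,0), heading=0, pen down
LT 178: heading 0 -> 178
FD 8: (0,0) -> (-7.995,0.279) [heading=178, draw]
FD 11: (-7.995,0.279) -> (-18.988,0.663) [heading=178, draw]
BK 15: (-18.988,0.663) -> (-3.998,0.14) [heading=178, draw]
RT 120: heading 178 -> 58
LT 234: heading 58 -> 292
Final: pos=(-3.998,0.14), heading=292, 3 segment(s) drawn
Waypoints (4 total):
(0, 0)
(-7.995, 0.279)
(-18.988, 0.663)
(-3.998, 0.14)

Answer: (0, 0)
(-7.995, 0.279)
(-18.988, 0.663)
(-3.998, 0.14)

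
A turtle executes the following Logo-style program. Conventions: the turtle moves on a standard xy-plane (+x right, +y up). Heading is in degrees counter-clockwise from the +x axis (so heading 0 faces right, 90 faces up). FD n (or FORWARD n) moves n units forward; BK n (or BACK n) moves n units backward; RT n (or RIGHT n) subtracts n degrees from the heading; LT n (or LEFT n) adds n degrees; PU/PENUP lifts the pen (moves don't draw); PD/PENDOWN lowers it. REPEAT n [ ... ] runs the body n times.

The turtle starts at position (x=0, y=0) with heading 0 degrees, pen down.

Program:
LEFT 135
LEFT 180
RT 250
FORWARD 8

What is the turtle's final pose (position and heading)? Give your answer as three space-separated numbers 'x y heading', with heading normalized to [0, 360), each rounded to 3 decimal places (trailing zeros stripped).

Answer: 3.381 7.25 65

Derivation:
Executing turtle program step by step:
Start: pos=(0,0), heading=0, pen down
LT 135: heading 0 -> 135
LT 180: heading 135 -> 315
RT 250: heading 315 -> 65
FD 8: (0,0) -> (3.381,7.25) [heading=65, draw]
Final: pos=(3.381,7.25), heading=65, 1 segment(s) drawn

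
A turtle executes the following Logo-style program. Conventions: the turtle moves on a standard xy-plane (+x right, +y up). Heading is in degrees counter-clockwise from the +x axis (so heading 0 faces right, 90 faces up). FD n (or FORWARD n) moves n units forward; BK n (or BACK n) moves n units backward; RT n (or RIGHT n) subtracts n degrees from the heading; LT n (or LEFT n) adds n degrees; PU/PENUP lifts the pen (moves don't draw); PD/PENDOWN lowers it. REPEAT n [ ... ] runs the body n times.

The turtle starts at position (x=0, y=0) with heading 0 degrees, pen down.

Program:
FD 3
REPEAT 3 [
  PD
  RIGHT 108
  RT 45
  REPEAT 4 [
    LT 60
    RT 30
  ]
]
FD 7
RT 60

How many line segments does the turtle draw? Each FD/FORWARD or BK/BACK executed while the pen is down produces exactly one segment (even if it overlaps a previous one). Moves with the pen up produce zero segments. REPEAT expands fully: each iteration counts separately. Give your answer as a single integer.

Executing turtle program step by step:
Start: pos=(0,0), heading=0, pen down
FD 3: (0,0) -> (3,0) [heading=0, draw]
REPEAT 3 [
  -- iteration 1/3 --
  PD: pen down
  RT 108: heading 0 -> 252
  RT 45: heading 252 -> 207
  REPEAT 4 [
    -- iteration 1/4 --
    LT 60: heading 207 -> 267
    RT 30: heading 267 -> 237
    -- iteration 2/4 --
    LT 60: heading 237 -> 297
    RT 30: heading 297 -> 267
    -- iteration 3/4 --
    LT 60: heading 267 -> 327
    RT 30: heading 327 -> 297
    -- iteration 4/4 --
    LT 60: heading 297 -> 357
    RT 30: heading 357 -> 327
  ]
  -- iteration 2/3 --
  PD: pen down
  RT 108: heading 327 -> 219
  RT 45: heading 219 -> 174
  REPEAT 4 [
    -- iteration 1/4 --
    LT 60: heading 174 -> 234
    RT 30: heading 234 -> 204
    -- iteration 2/4 --
    LT 60: heading 204 -> 264
    RT 30: heading 264 -> 234
    -- iteration 3/4 --
    LT 60: heading 234 -> 294
    RT 30: heading 294 -> 264
    -- iteration 4/4 --
    LT 60: heading 264 -> 324
    RT 30: heading 324 -> 294
  ]
  -- iteration 3/3 --
  PD: pen down
  RT 108: heading 294 -> 186
  RT 45: heading 186 -> 141
  REPEAT 4 [
    -- iteration 1/4 --
    LT 60: heading 141 -> 201
    RT 30: heading 201 -> 171
    -- iteration 2/4 --
    LT 60: heading 171 -> 231
    RT 30: heading 231 -> 201
    -- iteration 3/4 --
    LT 60: heading 201 -> 261
    RT 30: heading 261 -> 231
    -- iteration 4/4 --
    LT 60: heading 231 -> 291
    RT 30: heading 291 -> 261
  ]
]
FD 7: (3,0) -> (1.905,-6.914) [heading=261, draw]
RT 60: heading 261 -> 201
Final: pos=(1.905,-6.914), heading=201, 2 segment(s) drawn
Segments drawn: 2

Answer: 2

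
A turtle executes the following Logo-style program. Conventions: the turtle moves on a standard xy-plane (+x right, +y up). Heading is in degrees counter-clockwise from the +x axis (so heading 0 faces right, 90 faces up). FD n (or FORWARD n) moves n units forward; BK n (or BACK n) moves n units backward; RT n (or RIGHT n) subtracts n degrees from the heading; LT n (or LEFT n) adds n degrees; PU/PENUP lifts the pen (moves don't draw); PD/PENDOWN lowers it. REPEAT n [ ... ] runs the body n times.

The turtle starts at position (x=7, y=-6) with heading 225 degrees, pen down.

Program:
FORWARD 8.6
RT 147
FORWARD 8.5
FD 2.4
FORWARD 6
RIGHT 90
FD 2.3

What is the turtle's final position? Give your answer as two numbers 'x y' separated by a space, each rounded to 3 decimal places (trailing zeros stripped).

Executing turtle program step by step:
Start: pos=(7,-6), heading=225, pen down
FD 8.6: (7,-6) -> (0.919,-12.081) [heading=225, draw]
RT 147: heading 225 -> 78
FD 8.5: (0.919,-12.081) -> (2.686,-3.767) [heading=78, draw]
FD 2.4: (2.686,-3.767) -> (3.185,-1.419) [heading=78, draw]
FD 6: (3.185,-1.419) -> (4.433,4.45) [heading=78, draw]
RT 90: heading 78 -> 348
FD 2.3: (4.433,4.45) -> (6.682,3.971) [heading=348, draw]
Final: pos=(6.682,3.971), heading=348, 5 segment(s) drawn

Answer: 6.682 3.971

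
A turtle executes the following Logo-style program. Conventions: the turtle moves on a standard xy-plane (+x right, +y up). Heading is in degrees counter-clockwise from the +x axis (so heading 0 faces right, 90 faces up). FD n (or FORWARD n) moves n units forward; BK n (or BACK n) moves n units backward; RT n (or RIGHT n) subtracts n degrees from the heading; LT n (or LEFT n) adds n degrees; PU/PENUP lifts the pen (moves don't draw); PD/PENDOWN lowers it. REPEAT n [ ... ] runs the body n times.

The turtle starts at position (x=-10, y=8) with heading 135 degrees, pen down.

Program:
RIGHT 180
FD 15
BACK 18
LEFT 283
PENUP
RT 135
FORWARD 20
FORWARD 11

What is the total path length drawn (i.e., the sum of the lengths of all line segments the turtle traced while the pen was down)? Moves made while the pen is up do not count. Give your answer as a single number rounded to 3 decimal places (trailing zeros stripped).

Executing turtle program step by step:
Start: pos=(-10,8), heading=135, pen down
RT 180: heading 135 -> 315
FD 15: (-10,8) -> (0.607,-2.607) [heading=315, draw]
BK 18: (0.607,-2.607) -> (-12.121,10.121) [heading=315, draw]
LT 283: heading 315 -> 238
PU: pen up
RT 135: heading 238 -> 103
FD 20: (-12.121,10.121) -> (-16.62,29.609) [heading=103, move]
FD 11: (-16.62,29.609) -> (-19.095,40.327) [heading=103, move]
Final: pos=(-19.095,40.327), heading=103, 2 segment(s) drawn

Segment lengths:
  seg 1: (-10,8) -> (0.607,-2.607), length = 15
  seg 2: (0.607,-2.607) -> (-12.121,10.121), length = 18
Total = 33

Answer: 33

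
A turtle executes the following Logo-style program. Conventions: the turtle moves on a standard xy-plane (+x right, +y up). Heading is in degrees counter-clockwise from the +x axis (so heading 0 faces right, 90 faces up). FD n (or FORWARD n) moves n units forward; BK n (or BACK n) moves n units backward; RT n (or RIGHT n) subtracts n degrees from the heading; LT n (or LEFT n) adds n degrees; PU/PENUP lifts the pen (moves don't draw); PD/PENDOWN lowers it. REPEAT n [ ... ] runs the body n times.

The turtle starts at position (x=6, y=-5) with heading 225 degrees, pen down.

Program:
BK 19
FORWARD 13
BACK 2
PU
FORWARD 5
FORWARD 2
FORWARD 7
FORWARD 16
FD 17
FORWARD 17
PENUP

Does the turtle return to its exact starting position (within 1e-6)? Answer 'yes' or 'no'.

Answer: no

Derivation:
Executing turtle program step by step:
Start: pos=(6,-5), heading=225, pen down
BK 19: (6,-5) -> (19.435,8.435) [heading=225, draw]
FD 13: (19.435,8.435) -> (10.243,-0.757) [heading=225, draw]
BK 2: (10.243,-0.757) -> (11.657,0.657) [heading=225, draw]
PU: pen up
FD 5: (11.657,0.657) -> (8.121,-2.879) [heading=225, move]
FD 2: (8.121,-2.879) -> (6.707,-4.293) [heading=225, move]
FD 7: (6.707,-4.293) -> (1.757,-9.243) [heading=225, move]
FD 16: (1.757,-9.243) -> (-9.556,-20.556) [heading=225, move]
FD 17: (-9.556,-20.556) -> (-21.577,-32.577) [heading=225, move]
FD 17: (-21.577,-32.577) -> (-33.598,-44.598) [heading=225, move]
PU: pen up
Final: pos=(-33.598,-44.598), heading=225, 3 segment(s) drawn

Start position: (6, -5)
Final position: (-33.598, -44.598)
Distance = 56; >= 1e-6 -> NOT closed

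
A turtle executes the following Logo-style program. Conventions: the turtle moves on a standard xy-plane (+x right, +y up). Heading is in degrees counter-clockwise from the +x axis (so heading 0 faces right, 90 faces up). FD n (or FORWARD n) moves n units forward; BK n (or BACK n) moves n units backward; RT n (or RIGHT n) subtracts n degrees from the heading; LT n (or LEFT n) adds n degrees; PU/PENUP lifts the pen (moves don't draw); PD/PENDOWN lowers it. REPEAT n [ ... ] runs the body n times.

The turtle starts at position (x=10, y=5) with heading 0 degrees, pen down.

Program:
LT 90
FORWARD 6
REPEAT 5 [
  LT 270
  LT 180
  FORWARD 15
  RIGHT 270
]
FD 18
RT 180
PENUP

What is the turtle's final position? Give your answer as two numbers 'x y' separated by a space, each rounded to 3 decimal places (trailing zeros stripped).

Executing turtle program step by step:
Start: pos=(10,5), heading=0, pen down
LT 90: heading 0 -> 90
FD 6: (10,5) -> (10,11) [heading=90, draw]
REPEAT 5 [
  -- iteration 1/5 --
  LT 270: heading 90 -> 0
  LT 180: heading 0 -> 180
  FD 15: (10,11) -> (-5,11) [heading=180, draw]
  RT 270: heading 180 -> 270
  -- iteration 2/5 --
  LT 270: heading 270 -> 180
  LT 180: heading 180 -> 0
  FD 15: (-5,11) -> (10,11) [heading=0, draw]
  RT 270: heading 0 -> 90
  -- iteration 3/5 --
  LT 270: heading 90 -> 0
  LT 180: heading 0 -> 180
  FD 15: (10,11) -> (-5,11) [heading=180, draw]
  RT 270: heading 180 -> 270
  -- iteration 4/5 --
  LT 270: heading 270 -> 180
  LT 180: heading 180 -> 0
  FD 15: (-5,11) -> (10,11) [heading=0, draw]
  RT 270: heading 0 -> 90
  -- iteration 5/5 --
  LT 270: heading 90 -> 0
  LT 180: heading 0 -> 180
  FD 15: (10,11) -> (-5,11) [heading=180, draw]
  RT 270: heading 180 -> 270
]
FD 18: (-5,11) -> (-5,-7) [heading=270, draw]
RT 180: heading 270 -> 90
PU: pen up
Final: pos=(-5,-7), heading=90, 7 segment(s) drawn

Answer: -5 -7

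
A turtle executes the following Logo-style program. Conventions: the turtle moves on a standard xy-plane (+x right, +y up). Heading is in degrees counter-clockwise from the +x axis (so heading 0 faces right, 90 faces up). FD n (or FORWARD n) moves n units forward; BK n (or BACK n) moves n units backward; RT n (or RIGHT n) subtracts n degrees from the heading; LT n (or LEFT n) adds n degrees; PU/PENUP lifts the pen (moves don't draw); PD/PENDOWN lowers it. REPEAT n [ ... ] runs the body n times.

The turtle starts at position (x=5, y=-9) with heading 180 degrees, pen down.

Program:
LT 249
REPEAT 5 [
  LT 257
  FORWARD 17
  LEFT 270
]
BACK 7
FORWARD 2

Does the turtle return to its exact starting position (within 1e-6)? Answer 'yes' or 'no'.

Executing turtle program step by step:
Start: pos=(5,-9), heading=180, pen down
LT 249: heading 180 -> 69
REPEAT 5 [
  -- iteration 1/5 --
  LT 257: heading 69 -> 326
  FD 17: (5,-9) -> (19.094,-18.506) [heading=326, draw]
  LT 270: heading 326 -> 236
  -- iteration 2/5 --
  LT 257: heading 236 -> 133
  FD 17: (19.094,-18.506) -> (7.5,-6.073) [heading=133, draw]
  LT 270: heading 133 -> 43
  -- iteration 3/5 --
  LT 257: heading 43 -> 300
  FD 17: (7.5,-6.073) -> (16,-20.796) [heading=300, draw]
  LT 270: heading 300 -> 210
  -- iteration 4/5 --
  LT 257: heading 210 -> 107
  FD 17: (16,-20.796) -> (11.029,-4.539) [heading=107, draw]
  LT 270: heading 107 -> 17
  -- iteration 5/5 --
  LT 257: heading 17 -> 274
  FD 17: (11.029,-4.539) -> (12.215,-21.497) [heading=274, draw]
  LT 270: heading 274 -> 184
]
BK 7: (12.215,-21.497) -> (19.198,-21.009) [heading=184, draw]
FD 2: (19.198,-21.009) -> (17.203,-21.148) [heading=184, draw]
Final: pos=(17.203,-21.148), heading=184, 7 segment(s) drawn

Start position: (5, -9)
Final position: (17.203, -21.148)
Distance = 17.219; >= 1e-6 -> NOT closed

Answer: no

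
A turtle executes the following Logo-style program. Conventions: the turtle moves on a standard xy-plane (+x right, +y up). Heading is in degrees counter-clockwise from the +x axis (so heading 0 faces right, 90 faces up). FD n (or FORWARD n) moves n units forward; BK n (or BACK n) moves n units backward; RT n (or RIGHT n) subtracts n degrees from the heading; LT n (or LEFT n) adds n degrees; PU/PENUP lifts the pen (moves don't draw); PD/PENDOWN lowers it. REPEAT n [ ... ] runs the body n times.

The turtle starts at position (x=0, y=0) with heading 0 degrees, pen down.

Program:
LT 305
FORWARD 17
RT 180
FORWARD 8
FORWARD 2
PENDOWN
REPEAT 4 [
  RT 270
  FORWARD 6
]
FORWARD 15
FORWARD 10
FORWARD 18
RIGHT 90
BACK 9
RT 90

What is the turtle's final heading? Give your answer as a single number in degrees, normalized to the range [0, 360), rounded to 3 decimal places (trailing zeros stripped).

Answer: 305

Derivation:
Executing turtle program step by step:
Start: pos=(0,0), heading=0, pen down
LT 305: heading 0 -> 305
FD 17: (0,0) -> (9.751,-13.926) [heading=305, draw]
RT 180: heading 305 -> 125
FD 8: (9.751,-13.926) -> (5.162,-7.372) [heading=125, draw]
FD 2: (5.162,-7.372) -> (4.015,-5.734) [heading=125, draw]
PD: pen down
REPEAT 4 [
  -- iteration 1/4 --
  RT 270: heading 125 -> 215
  FD 6: (4.015,-5.734) -> (-0.9,-9.176) [heading=215, draw]
  -- iteration 2/4 --
  RT 270: heading 215 -> 305
  FD 6: (-0.9,-9.176) -> (2.542,-14.09) [heading=305, draw]
  -- iteration 3/4 --
  RT 270: heading 305 -> 35
  FD 6: (2.542,-14.09) -> (7.456,-10.649) [heading=35, draw]
  -- iteration 4/4 --
  RT 270: heading 35 -> 125
  FD 6: (7.456,-10.649) -> (4.015,-5.734) [heading=125, draw]
]
FD 15: (4.015,-5.734) -> (-4.589,6.553) [heading=125, draw]
FD 10: (-4.589,6.553) -> (-10.324,14.745) [heading=125, draw]
FD 18: (-10.324,14.745) -> (-20.649,29.489) [heading=125, draw]
RT 90: heading 125 -> 35
BK 9: (-20.649,29.489) -> (-28.021,24.327) [heading=35, draw]
RT 90: heading 35 -> 305
Final: pos=(-28.021,24.327), heading=305, 11 segment(s) drawn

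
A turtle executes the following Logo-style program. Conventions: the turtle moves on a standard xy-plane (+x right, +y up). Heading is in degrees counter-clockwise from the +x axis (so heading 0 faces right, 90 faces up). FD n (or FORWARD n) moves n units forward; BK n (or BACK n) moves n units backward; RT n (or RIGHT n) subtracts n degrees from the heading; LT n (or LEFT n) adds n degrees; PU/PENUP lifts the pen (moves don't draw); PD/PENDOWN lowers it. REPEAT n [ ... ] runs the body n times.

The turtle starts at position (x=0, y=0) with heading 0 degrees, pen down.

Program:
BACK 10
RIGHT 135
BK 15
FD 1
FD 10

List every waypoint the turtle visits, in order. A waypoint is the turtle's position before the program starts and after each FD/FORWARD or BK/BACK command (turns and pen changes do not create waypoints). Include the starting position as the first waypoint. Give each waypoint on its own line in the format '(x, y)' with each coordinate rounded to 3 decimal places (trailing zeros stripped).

Executing turtle program step by step:
Start: pos=(0,0), heading=0, pen down
BK 10: (0,0) -> (-10,0) [heading=0, draw]
RT 135: heading 0 -> 225
BK 15: (-10,0) -> (0.607,10.607) [heading=225, draw]
FD 1: (0.607,10.607) -> (-0.101,9.899) [heading=225, draw]
FD 10: (-0.101,9.899) -> (-7.172,2.828) [heading=225, draw]
Final: pos=(-7.172,2.828), heading=225, 4 segment(s) drawn
Waypoints (5 total):
(0, 0)
(-10, 0)
(0.607, 10.607)
(-0.101, 9.899)
(-7.172, 2.828)

Answer: (0, 0)
(-10, 0)
(0.607, 10.607)
(-0.101, 9.899)
(-7.172, 2.828)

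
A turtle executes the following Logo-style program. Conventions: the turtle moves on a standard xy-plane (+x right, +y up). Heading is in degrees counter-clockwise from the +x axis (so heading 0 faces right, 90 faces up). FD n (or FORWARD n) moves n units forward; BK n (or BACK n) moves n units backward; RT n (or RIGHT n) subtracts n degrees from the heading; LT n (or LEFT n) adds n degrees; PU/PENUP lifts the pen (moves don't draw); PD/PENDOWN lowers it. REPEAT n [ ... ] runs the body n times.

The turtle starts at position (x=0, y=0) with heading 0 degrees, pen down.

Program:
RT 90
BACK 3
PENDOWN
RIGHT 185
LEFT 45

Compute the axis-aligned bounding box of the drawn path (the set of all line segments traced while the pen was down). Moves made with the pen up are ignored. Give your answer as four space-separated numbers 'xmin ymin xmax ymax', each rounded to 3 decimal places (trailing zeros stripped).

Executing turtle program step by step:
Start: pos=(0,0), heading=0, pen down
RT 90: heading 0 -> 270
BK 3: (0,0) -> (0,3) [heading=270, draw]
PD: pen down
RT 185: heading 270 -> 85
LT 45: heading 85 -> 130
Final: pos=(0,3), heading=130, 1 segment(s) drawn

Segment endpoints: x in {0, 0}, y in {0, 3}
xmin=0, ymin=0, xmax=0, ymax=3

Answer: 0 0 0 3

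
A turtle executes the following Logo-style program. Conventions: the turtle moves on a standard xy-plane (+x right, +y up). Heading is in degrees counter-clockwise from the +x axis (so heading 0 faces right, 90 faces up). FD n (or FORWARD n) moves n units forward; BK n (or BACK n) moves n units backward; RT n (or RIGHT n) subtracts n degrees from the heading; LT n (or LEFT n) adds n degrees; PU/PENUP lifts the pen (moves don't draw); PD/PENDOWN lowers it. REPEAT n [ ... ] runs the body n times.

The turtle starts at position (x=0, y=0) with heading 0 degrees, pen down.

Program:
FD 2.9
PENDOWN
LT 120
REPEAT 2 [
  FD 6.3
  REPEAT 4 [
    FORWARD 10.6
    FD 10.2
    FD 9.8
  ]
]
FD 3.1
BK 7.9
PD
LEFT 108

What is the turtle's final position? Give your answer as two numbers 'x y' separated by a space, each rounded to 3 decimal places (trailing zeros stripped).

Answer: -123.4 218.758

Derivation:
Executing turtle program step by step:
Start: pos=(0,0), heading=0, pen down
FD 2.9: (0,0) -> (2.9,0) [heading=0, draw]
PD: pen down
LT 120: heading 0 -> 120
REPEAT 2 [
  -- iteration 1/2 --
  FD 6.3: (2.9,0) -> (-0.25,5.456) [heading=120, draw]
  REPEAT 4 [
    -- iteration 1/4 --
    FD 10.6: (-0.25,5.456) -> (-5.55,14.636) [heading=120, draw]
    FD 10.2: (-5.55,14.636) -> (-10.65,23.469) [heading=120, draw]
    FD 9.8: (-10.65,23.469) -> (-15.55,31.956) [heading=120, draw]
    -- iteration 2/4 --
    FD 10.6: (-15.55,31.956) -> (-20.85,41.136) [heading=120, draw]
    FD 10.2: (-20.85,41.136) -> (-25.95,49.97) [heading=120, draw]
    FD 9.8: (-25.95,49.97) -> (-30.85,58.457) [heading=120, draw]
    -- iteration 3/4 --
    FD 10.6: (-30.85,58.457) -> (-36.15,67.637) [heading=120, draw]
    FD 10.2: (-36.15,67.637) -> (-41.25,76.47) [heading=120, draw]
    FD 9.8: (-41.25,76.47) -> (-46.15,84.957) [heading=120, draw]
    -- iteration 4/4 --
    FD 10.6: (-46.15,84.957) -> (-51.45,94.137) [heading=120, draw]
    FD 10.2: (-51.45,94.137) -> (-56.55,102.97) [heading=120, draw]
    FD 9.8: (-56.55,102.97) -> (-61.45,111.457) [heading=120, draw]
  ]
  -- iteration 2/2 --
  FD 6.3: (-61.45,111.457) -> (-64.6,116.913) [heading=120, draw]
  REPEAT 4 [
    -- iteration 1/4 --
    FD 10.6: (-64.6,116.913) -> (-69.9,126.093) [heading=120, draw]
    FD 10.2: (-69.9,126.093) -> (-75,134.927) [heading=120, draw]
    FD 9.8: (-75,134.927) -> (-79.9,143.414) [heading=120, draw]
    -- iteration 2/4 --
    FD 10.6: (-79.9,143.414) -> (-85.2,152.594) [heading=120, draw]
    FD 10.2: (-85.2,152.594) -> (-90.3,161.427) [heading=120, draw]
    FD 9.8: (-90.3,161.427) -> (-95.2,169.914) [heading=120, draw]
    -- iteration 3/4 --
    FD 10.6: (-95.2,169.914) -> (-100.5,179.094) [heading=120, draw]
    FD 10.2: (-100.5,179.094) -> (-105.6,187.928) [heading=120, draw]
    FD 9.8: (-105.6,187.928) -> (-110.5,196.415) [heading=120, draw]
    -- iteration 4/4 --
    FD 10.6: (-110.5,196.415) -> (-115.8,205.594) [heading=120, draw]
    FD 10.2: (-115.8,205.594) -> (-120.9,214.428) [heading=120, draw]
    FD 9.8: (-120.9,214.428) -> (-125.8,222.915) [heading=120, draw]
  ]
]
FD 3.1: (-125.8,222.915) -> (-127.35,225.6) [heading=120, draw]
BK 7.9: (-127.35,225.6) -> (-123.4,218.758) [heading=120, draw]
PD: pen down
LT 108: heading 120 -> 228
Final: pos=(-123.4,218.758), heading=228, 29 segment(s) drawn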